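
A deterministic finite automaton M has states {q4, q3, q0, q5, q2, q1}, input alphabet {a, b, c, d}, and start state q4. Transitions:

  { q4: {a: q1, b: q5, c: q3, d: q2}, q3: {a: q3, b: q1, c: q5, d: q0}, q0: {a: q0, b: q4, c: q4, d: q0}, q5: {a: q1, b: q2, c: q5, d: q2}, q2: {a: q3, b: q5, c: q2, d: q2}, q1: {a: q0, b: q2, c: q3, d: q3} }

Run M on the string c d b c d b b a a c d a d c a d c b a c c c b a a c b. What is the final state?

q2

start at q4
read 'c': q4 → q3
read 'd': q3 → q0
read 'b': q0 → q4
read 'c': q4 → q3
read 'd': q3 → q0
read 'b': q0 → q4
read 'b': q4 → q5
read 'a': q5 → q1
read 'a': q1 → q0
read 'c': q0 → q4
read 'd': q4 → q2
read 'a': q2 → q3
read 'd': q3 → q0
read 'c': q0 → q4
read 'a': q4 → q1
read 'd': q1 → q3
read 'c': q3 → q5
read 'b': q5 → q2
read 'a': q2 → q3
read 'c': q3 → q5
read 'c': q5 → q5
read 'c': q5 → q5
read 'b': q5 → q2
read 'a': q2 → q3
read 'a': q3 → q3
read 'c': q3 → q5
read 'b': q5 → q2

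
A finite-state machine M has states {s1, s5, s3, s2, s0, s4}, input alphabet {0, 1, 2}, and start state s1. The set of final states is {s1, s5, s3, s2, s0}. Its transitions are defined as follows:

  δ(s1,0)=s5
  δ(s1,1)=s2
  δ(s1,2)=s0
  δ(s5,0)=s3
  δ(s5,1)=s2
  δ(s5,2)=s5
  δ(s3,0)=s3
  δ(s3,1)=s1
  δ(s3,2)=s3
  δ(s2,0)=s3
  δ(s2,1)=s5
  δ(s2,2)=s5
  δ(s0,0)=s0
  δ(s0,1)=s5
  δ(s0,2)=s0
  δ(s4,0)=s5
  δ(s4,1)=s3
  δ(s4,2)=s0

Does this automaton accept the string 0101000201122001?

s1 → s5 → s2 → s3 → s1 → s5 → s3 → s3 → s3 → s3 → s1 → s2 → s5 → s5 → s3 → s3 → s1
End state s1 is accepting.

Yes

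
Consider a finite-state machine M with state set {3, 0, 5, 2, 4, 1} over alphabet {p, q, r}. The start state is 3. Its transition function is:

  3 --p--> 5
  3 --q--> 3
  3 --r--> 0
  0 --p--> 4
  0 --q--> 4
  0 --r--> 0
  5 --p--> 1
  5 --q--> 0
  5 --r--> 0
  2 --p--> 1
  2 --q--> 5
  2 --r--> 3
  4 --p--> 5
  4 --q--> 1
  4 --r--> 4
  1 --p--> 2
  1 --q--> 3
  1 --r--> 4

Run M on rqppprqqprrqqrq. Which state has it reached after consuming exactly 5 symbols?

2

start at 3
read 'r': 3 → 0
read 'q': 0 → 4
read 'p': 4 → 5
read 'p': 5 → 1
read 'p': 1 → 2
After 5 symbols: 2.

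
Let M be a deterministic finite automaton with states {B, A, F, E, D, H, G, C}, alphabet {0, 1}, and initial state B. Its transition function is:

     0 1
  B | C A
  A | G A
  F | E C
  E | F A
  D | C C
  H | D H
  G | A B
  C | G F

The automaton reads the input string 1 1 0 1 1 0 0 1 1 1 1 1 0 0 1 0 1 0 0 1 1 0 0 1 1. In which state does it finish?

A

Trace: B -1-> A -1-> A -0-> G -1-> B -1-> A -0-> G -0-> A -1-> A -1-> A -1-> A -1-> A -1-> A -0-> G -0-> A -1-> A -0-> G -1-> B -0-> C -0-> G -1-> B -1-> A -0-> G -0-> A -1-> A -1-> A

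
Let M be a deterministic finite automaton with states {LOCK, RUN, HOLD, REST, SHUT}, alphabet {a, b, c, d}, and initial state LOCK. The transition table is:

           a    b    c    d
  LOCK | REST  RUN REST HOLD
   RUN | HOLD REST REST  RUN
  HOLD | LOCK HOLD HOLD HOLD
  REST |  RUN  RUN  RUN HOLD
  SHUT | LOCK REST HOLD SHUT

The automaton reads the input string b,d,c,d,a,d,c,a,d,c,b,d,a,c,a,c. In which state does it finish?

REST

Trace: LOCK -b-> RUN -d-> RUN -c-> REST -d-> HOLD -a-> LOCK -d-> HOLD -c-> HOLD -a-> LOCK -d-> HOLD -c-> HOLD -b-> HOLD -d-> HOLD -a-> LOCK -c-> REST -a-> RUN -c-> REST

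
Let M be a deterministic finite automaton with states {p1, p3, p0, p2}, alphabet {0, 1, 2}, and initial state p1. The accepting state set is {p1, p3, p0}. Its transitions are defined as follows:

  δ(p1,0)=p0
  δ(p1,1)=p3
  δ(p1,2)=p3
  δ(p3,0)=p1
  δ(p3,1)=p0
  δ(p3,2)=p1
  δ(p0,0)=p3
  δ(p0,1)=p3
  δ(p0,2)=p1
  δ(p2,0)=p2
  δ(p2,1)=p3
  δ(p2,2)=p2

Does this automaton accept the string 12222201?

Yes

start at p1
read '1': p1 → p3
read '2': p3 → p1
read '2': p1 → p3
read '2': p3 → p1
read '2': p1 → p3
read '2': p3 → p1
read '0': p1 → p0
read '1': p0 → p3
End state p3 is accepting.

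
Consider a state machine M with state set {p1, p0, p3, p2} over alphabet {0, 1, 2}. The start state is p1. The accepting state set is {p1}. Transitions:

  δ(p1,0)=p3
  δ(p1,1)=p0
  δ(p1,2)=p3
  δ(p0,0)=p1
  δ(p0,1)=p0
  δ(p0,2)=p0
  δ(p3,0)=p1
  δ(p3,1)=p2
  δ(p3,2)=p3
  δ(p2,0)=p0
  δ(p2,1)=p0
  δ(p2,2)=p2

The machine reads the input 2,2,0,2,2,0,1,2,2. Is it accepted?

p1 → p3 → p3 → p1 → p3 → p3 → p1 → p0 → p0 → p0
End state p0 is not accepting.

No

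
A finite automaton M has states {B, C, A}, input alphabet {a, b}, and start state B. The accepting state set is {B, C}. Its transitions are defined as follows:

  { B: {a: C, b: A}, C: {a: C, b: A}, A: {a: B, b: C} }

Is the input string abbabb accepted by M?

start at B
read 'a': B → C
read 'b': C → A
read 'b': A → C
read 'a': C → C
read 'b': C → A
read 'b': A → C
End state C is accepting.

Yes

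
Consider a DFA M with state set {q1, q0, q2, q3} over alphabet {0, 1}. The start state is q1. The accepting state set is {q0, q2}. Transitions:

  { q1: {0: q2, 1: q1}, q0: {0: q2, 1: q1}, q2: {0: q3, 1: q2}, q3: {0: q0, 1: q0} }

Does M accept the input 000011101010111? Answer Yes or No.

No

Trace: q1 -0-> q2 -0-> q3 -0-> q0 -0-> q2 -1-> q2 -1-> q2 -1-> q2 -0-> q3 -1-> q0 -0-> q2 -1-> q2 -0-> q3 -1-> q0 -1-> q1 -1-> q1
End state q1 is not accepting.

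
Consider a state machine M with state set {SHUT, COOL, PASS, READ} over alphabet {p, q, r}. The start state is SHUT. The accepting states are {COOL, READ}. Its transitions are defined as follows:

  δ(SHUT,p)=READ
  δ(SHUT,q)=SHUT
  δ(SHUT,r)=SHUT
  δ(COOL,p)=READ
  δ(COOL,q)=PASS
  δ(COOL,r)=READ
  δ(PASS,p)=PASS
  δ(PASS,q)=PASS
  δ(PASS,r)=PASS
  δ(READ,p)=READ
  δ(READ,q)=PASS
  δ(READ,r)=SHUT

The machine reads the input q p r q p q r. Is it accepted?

SHUT → SHUT → READ → SHUT → SHUT → READ → PASS → PASS
End state PASS is not accepting.

No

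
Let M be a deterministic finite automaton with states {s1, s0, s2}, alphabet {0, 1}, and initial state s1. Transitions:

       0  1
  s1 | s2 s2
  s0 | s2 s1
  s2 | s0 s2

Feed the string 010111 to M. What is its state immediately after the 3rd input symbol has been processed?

s1 → s2 → s2 → s0
After 3 symbols: s0.

s0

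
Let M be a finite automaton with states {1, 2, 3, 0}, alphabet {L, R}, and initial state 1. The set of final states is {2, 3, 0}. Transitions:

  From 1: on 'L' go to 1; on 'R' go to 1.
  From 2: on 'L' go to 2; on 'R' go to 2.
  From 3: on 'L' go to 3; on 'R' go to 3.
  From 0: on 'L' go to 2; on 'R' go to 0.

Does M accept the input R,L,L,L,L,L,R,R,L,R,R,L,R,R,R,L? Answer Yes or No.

No

start at 1
read 'R': 1 → 1
read 'L': 1 → 1
read 'L': 1 → 1
read 'L': 1 → 1
read 'L': 1 → 1
read 'L': 1 → 1
read 'R': 1 → 1
read 'R': 1 → 1
read 'L': 1 → 1
read 'R': 1 → 1
read 'R': 1 → 1
read 'L': 1 → 1
read 'R': 1 → 1
read 'R': 1 → 1
read 'R': 1 → 1
read 'L': 1 → 1
End state 1 is not accepting.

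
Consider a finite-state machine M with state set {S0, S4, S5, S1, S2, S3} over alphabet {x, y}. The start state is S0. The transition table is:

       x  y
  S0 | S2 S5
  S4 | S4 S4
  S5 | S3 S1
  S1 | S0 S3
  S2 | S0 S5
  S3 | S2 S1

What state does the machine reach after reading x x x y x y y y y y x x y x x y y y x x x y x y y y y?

S0 → S2 → S0 → S2 → S5 → S3 → S1 → S3 → S1 → S3 → S1 → S0 → S2 → S5 → S3 → S2 → S5 → S1 → S3 → S2 → S0 → S2 → S5 → S3 → S1 → S3 → S1 → S3

S3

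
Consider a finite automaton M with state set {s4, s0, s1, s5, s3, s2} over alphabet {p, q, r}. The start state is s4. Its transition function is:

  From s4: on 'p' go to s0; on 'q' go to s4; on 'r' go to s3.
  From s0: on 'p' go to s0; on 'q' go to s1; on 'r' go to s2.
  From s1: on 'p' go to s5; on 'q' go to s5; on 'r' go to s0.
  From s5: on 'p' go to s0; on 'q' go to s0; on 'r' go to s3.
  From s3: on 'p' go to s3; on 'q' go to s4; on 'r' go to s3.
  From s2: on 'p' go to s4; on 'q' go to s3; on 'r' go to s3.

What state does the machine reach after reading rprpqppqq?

s4 → s3 → s3 → s3 → s3 → s4 → s0 → s0 → s1 → s5

s5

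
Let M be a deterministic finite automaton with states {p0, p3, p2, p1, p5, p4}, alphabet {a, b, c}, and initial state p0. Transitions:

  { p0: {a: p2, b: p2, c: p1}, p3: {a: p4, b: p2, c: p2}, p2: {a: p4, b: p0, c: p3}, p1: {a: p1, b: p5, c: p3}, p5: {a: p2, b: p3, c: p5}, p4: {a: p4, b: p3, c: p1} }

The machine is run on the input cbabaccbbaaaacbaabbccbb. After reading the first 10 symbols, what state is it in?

p4

p0 → p1 → p5 → p2 → p0 → p2 → p3 → p2 → p0 → p2 → p4
After 10 symbols: p4.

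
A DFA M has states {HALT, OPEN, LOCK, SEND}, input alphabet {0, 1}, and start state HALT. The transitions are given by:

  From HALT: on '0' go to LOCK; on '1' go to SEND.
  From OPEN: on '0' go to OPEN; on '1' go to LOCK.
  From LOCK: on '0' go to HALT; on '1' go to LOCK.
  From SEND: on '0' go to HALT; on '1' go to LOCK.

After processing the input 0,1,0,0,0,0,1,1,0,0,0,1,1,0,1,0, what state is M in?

HALT

start at HALT
read '0': HALT → LOCK
read '1': LOCK → LOCK
read '0': LOCK → HALT
read '0': HALT → LOCK
read '0': LOCK → HALT
read '0': HALT → LOCK
read '1': LOCK → LOCK
read '1': LOCK → LOCK
read '0': LOCK → HALT
read '0': HALT → LOCK
read '0': LOCK → HALT
read '1': HALT → SEND
read '1': SEND → LOCK
read '0': LOCK → HALT
read '1': HALT → SEND
read '0': SEND → HALT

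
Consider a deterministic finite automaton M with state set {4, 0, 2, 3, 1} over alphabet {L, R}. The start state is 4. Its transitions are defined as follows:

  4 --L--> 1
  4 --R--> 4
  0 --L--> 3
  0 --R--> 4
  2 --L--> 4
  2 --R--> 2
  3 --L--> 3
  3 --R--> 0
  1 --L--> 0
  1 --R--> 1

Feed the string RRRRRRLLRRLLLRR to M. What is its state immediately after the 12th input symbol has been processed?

0

Trace: 4 -R-> 4 -R-> 4 -R-> 4 -R-> 4 -R-> 4 -R-> 4 -L-> 1 -L-> 0 -R-> 4 -R-> 4 -L-> 1 -L-> 0
After 12 symbols: 0.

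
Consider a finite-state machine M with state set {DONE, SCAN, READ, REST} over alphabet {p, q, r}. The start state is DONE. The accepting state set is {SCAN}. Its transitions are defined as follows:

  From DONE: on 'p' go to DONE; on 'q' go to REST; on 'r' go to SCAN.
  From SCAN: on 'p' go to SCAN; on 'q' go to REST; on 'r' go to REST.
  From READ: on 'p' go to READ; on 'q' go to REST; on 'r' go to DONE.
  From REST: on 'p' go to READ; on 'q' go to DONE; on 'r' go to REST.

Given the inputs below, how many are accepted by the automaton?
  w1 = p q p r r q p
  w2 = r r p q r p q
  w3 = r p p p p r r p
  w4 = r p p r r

0

w1:
  start at DONE
  read 'p': DONE → DONE
  read 'q': DONE → REST
  read 'p': REST → READ
  read 'r': READ → DONE
  read 'r': DONE → SCAN
  read 'q': SCAN → REST
  read 'p': REST → READ
  end READ, rejected
w2:
  start at DONE
  read 'r': DONE → SCAN
  read 'r': SCAN → REST
  read 'p': REST → READ
  read 'q': READ → REST
  read 'r': REST → REST
  read 'p': REST → READ
  read 'q': READ → REST
  end REST, rejected
w3:
  start at DONE
  read 'r': DONE → SCAN
  read 'p': SCAN → SCAN
  read 'p': SCAN → SCAN
  read 'p': SCAN → SCAN
  read 'p': SCAN → SCAN
  read 'r': SCAN → REST
  read 'r': REST → REST
  read 'p': REST → READ
  end READ, rejected
w4:
  start at DONE
  read 'r': DONE → SCAN
  read 'p': SCAN → SCAN
  read 'p': SCAN → SCAN
  read 'r': SCAN → REST
  read 'r': REST → REST
  end REST, rejected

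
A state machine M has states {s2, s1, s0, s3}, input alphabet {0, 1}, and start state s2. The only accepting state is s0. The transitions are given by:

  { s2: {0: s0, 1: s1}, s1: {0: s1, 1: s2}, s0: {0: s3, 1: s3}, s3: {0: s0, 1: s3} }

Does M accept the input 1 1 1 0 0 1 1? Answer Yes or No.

No

s2 → s1 → s2 → s1 → s1 → s1 → s2 → s1
End state s1 is not accepting.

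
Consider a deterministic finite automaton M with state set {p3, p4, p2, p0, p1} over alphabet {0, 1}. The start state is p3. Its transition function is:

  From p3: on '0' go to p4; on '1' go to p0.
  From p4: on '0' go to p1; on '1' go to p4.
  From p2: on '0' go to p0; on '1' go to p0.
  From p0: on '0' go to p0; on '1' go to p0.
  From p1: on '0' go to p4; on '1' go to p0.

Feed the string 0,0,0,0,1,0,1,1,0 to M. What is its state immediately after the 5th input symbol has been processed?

p3 → p4 → p1 → p4 → p1 → p0
After 5 symbols: p0.

p0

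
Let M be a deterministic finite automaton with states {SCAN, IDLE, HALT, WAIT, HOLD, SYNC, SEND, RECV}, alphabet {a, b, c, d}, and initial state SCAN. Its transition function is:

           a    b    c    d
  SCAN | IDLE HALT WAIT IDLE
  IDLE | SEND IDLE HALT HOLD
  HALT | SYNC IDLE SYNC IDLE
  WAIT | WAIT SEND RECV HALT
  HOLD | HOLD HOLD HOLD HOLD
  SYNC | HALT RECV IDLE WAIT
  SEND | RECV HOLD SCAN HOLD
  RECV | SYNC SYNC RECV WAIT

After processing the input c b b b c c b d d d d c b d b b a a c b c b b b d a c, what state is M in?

SCAN → WAIT → SEND → HOLD → HOLD → HOLD → HOLD → HOLD → HOLD → HOLD → HOLD → HOLD → HOLD → HOLD → HOLD → HOLD → HOLD → HOLD → HOLD → HOLD → HOLD → HOLD → HOLD → HOLD → HOLD → HOLD → HOLD → HOLD

HOLD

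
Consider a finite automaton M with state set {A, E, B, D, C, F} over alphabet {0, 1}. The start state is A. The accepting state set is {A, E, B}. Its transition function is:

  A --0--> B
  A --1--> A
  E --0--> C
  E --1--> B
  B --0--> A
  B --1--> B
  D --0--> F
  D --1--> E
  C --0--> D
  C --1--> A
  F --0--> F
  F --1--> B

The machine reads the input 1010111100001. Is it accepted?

A → A → B → B → A → A → A → A → A → B → A → B → A → A
End state A is accepting.

Yes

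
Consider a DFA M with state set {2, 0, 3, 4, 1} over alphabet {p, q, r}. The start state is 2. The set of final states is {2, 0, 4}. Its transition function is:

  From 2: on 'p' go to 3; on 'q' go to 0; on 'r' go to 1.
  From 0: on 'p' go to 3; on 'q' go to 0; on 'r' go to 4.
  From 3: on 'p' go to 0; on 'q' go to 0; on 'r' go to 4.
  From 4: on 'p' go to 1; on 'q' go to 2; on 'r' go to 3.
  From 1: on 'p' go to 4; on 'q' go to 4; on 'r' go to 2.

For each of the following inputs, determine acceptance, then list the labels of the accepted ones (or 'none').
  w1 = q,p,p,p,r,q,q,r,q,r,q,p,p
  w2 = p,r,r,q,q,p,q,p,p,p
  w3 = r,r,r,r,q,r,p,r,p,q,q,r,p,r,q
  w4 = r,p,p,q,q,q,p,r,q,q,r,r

w1:
  start at 2
  read 'q': 2 → 0
  read 'p': 0 → 3
  read 'p': 3 → 0
  read 'p': 0 → 3
  read 'r': 3 → 4
  read 'q': 4 → 2
  read 'q': 2 → 0
  read 'r': 0 → 4
  read 'q': 4 → 2
  read 'r': 2 → 1
  read 'q': 1 → 4
  read 'p': 4 → 1
  read 'p': 1 → 4
  end 4, accepted
w2:
  start at 2
  read 'p': 2 → 3
  read 'r': 3 → 4
  read 'r': 4 → 3
  read 'q': 3 → 0
  read 'q': 0 → 0
  read 'p': 0 → 3
  read 'q': 3 → 0
  read 'p': 0 → 3
  read 'p': 3 → 0
  read 'p': 0 → 3
  end 3, rejected
w3:
  start at 2
  read 'r': 2 → 1
  read 'r': 1 → 2
  read 'r': 2 → 1
  read 'r': 1 → 2
  read 'q': 2 → 0
  read 'r': 0 → 4
  read 'p': 4 → 1
  read 'r': 1 → 2
  read 'p': 2 → 3
  read 'q': 3 → 0
  read 'q': 0 → 0
  read 'r': 0 → 4
  read 'p': 4 → 1
  read 'r': 1 → 2
  read 'q': 2 → 0
  end 0, accepted
w4:
  start at 2
  read 'r': 2 → 1
  read 'p': 1 → 4
  read 'p': 4 → 1
  read 'q': 1 → 4
  read 'q': 4 → 2
  read 'q': 2 → 0
  read 'p': 0 → 3
  read 'r': 3 → 4
  read 'q': 4 → 2
  read 'q': 2 → 0
  read 'r': 0 → 4
  read 'r': 4 → 3
  end 3, rejected

w1, w3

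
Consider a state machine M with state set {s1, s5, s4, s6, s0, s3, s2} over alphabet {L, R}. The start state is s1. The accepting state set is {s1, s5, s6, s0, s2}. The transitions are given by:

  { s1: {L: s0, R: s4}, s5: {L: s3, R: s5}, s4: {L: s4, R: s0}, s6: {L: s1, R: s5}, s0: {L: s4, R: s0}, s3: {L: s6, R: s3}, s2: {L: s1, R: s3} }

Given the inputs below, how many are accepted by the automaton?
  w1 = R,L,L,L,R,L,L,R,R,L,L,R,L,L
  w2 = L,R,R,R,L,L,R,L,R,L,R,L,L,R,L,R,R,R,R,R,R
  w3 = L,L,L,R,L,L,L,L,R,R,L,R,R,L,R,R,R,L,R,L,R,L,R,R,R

w1:
  start at s1
  read 'R': s1 → s4
  read 'L': s4 → s4
  read 'L': s4 → s4
  read 'L': s4 → s4
  read 'R': s4 → s0
  read 'L': s0 → s4
  read 'L': s4 → s4
  read 'R': s4 → s0
  read 'R': s0 → s0
  read 'L': s0 → s4
  read 'L': s4 → s4
  read 'R': s4 → s0
  read 'L': s0 → s4
  read 'L': s4 → s4
  end s4, rejected
w2:
  start at s1
  read 'L': s1 → s0
  read 'R': s0 → s0
  read 'R': s0 → s0
  read 'R': s0 → s0
  read 'L': s0 → s4
  read 'L': s4 → s4
  read 'R': s4 → s0
  read 'L': s0 → s4
  read 'R': s4 → s0
  read 'L': s0 → s4
  read 'R': s4 → s0
  read 'L': s0 → s4
  read 'L': s4 → s4
  read 'R': s4 → s0
  read 'L': s0 → s4
  read 'R': s4 → s0
  read 'R': s0 → s0
  read 'R': s0 → s0
  read 'R': s0 → s0
  read 'R': s0 → s0
  read 'R': s0 → s0
  end s0, accepted
w3:
  start at s1
  read 'L': s1 → s0
  read 'L': s0 → s4
  read 'L': s4 → s4
  read 'R': s4 → s0
  read 'L': s0 → s4
  read 'L': s4 → s4
  read 'L': s4 → s4
  read 'L': s4 → s4
  read 'R': s4 → s0
  read 'R': s0 → s0
  read 'L': s0 → s4
  read 'R': s4 → s0
  read 'R': s0 → s0
  read 'L': s0 → s4
  read 'R': s4 → s0
  read 'R': s0 → s0
  read 'R': s0 → s0
  read 'L': s0 → s4
  read 'R': s4 → s0
  read 'L': s0 → s4
  read 'R': s4 → s0
  read 'L': s0 → s4
  read 'R': s4 → s0
  read 'R': s0 → s0
  read 'R': s0 → s0
  end s0, accepted

2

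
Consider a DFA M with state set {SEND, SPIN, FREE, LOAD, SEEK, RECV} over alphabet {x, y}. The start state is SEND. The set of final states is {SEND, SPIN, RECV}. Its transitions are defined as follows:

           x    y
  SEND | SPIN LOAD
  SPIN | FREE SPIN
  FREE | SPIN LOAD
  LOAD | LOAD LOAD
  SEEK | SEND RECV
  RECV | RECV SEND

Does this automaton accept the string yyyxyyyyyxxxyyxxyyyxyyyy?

SEND → LOAD → LOAD → LOAD → LOAD → LOAD → LOAD → LOAD → LOAD → LOAD → LOAD → LOAD → LOAD → LOAD → LOAD → LOAD → LOAD → LOAD → LOAD → LOAD → LOAD → LOAD → LOAD → LOAD → LOAD
End state LOAD is not accepting.

No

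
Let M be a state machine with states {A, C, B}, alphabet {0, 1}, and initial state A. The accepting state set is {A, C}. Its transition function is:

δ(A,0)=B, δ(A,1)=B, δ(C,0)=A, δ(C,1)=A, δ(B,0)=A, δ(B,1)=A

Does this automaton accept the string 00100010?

Yes

Trace: A -0-> B -0-> A -1-> B -0-> A -0-> B -0-> A -1-> B -0-> A
End state A is accepting.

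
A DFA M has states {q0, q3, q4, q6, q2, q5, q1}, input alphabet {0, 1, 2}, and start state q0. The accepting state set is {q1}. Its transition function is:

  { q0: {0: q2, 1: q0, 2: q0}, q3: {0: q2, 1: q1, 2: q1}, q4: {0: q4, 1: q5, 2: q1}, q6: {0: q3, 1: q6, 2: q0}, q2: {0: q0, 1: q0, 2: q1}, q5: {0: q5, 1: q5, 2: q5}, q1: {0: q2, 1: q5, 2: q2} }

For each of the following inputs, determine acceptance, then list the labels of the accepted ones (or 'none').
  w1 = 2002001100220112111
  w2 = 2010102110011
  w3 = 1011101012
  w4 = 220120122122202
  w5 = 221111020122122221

w4

w1: Trace: q0 -2-> q0 -0-> q2 -0-> q0 -2-> q0 -0-> q2 -0-> q0 -1-> q0 -1-> q0 -0-> q2 -0-> q0 -2-> q0 -2-> q0 -0-> q2 -1-> q0 -1-> q0 -2-> q0 -1-> q0 -1-> q0 -1-> q0  → end q0, rejected
w2: Trace: q0 -2-> q0 -0-> q2 -1-> q0 -0-> q2 -1-> q0 -0-> q2 -2-> q1 -1-> q5 -1-> q5 -0-> q5 -0-> q5 -1-> q5 -1-> q5  → end q5, rejected
w3: Trace: q0 -1-> q0 -0-> q2 -1-> q0 -1-> q0 -1-> q0 -0-> q2 -1-> q0 -0-> q2 -1-> q0 -2-> q0  → end q0, rejected
w4: Trace: q0 -2-> q0 -2-> q0 -0-> q2 -1-> q0 -2-> q0 -0-> q2 -1-> q0 -2-> q0 -2-> q0 -1-> q0 -2-> q0 -2-> q0 -2-> q0 -0-> q2 -2-> q1  → end q1, accepted
w5: Trace: q0 -2-> q0 -2-> q0 -1-> q0 -1-> q0 -1-> q0 -1-> q0 -0-> q2 -2-> q1 -0-> q2 -1-> q0 -2-> q0 -2-> q0 -1-> q0 -2-> q0 -2-> q0 -2-> q0 -2-> q0 -1-> q0  → end q0, rejected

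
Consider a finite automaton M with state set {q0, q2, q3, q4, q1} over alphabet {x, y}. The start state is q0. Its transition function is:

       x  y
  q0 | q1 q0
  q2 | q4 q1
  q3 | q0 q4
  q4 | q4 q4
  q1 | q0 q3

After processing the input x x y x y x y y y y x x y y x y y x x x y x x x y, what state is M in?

q4

Trace: q0 -x-> q1 -x-> q0 -y-> q0 -x-> q1 -y-> q3 -x-> q0 -y-> q0 -y-> q0 -y-> q0 -y-> q0 -x-> q1 -x-> q0 -y-> q0 -y-> q0 -x-> q1 -y-> q3 -y-> q4 -x-> q4 -x-> q4 -x-> q4 -y-> q4 -x-> q4 -x-> q4 -x-> q4 -y-> q4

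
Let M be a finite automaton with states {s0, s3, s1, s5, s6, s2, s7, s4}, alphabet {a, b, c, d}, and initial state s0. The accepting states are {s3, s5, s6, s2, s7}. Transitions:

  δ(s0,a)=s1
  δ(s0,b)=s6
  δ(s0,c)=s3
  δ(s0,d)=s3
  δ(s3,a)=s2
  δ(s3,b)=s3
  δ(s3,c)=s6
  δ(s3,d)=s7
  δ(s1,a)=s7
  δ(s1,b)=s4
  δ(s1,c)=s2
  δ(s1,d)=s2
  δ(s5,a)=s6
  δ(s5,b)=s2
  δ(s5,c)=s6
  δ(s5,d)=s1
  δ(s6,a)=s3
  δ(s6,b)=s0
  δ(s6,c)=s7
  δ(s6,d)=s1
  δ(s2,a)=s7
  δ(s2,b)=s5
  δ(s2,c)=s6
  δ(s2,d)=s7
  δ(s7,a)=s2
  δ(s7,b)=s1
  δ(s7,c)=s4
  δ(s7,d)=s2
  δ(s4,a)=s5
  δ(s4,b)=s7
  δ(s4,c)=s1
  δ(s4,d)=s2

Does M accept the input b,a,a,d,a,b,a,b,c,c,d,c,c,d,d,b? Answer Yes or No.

start at s0
read 'b': s0 → s6
read 'a': s6 → s3
read 'a': s3 → s2
read 'd': s2 → s7
read 'a': s7 → s2
read 'b': s2 → s5
read 'a': s5 → s6
read 'b': s6 → s0
read 'c': s0 → s3
read 'c': s3 → s6
read 'd': s6 → s1
read 'c': s1 → s2
read 'c': s2 → s6
read 'd': s6 → s1
read 'd': s1 → s2
read 'b': s2 → s5
End state s5 is accepting.

Yes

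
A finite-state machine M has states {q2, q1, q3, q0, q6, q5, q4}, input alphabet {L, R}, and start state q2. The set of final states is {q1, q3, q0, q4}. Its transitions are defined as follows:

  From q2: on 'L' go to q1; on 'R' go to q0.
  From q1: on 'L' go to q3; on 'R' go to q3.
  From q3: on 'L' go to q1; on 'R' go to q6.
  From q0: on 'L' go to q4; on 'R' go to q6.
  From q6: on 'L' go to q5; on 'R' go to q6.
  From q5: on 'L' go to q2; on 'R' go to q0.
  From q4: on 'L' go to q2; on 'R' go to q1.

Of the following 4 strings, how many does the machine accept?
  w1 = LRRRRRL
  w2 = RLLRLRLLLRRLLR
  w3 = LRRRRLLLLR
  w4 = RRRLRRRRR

w1:
  start at q2
  read 'L': q2 → q1
  read 'R': q1 → q3
  read 'R': q3 → q6
  read 'R': q6 → q6
  read 'R': q6 → q6
  read 'R': q6 → q6
  read 'L': q6 → q5
  end q5, rejected
w2:
  start at q2
  read 'R': q2 → q0
  read 'L': q0 → q4
  read 'L': q4 → q2
  read 'R': q2 → q0
  read 'L': q0 → q4
  read 'R': q4 → q1
  read 'L': q1 → q3
  read 'L': q3 → q1
  read 'L': q1 → q3
  read 'R': q3 → q6
  read 'R': q6 → q6
  read 'L': q6 → q5
  read 'L': q5 → q2
  read 'R': q2 → q0
  end q0, accepted
w3:
  start at q2
  read 'L': q2 → q1
  read 'R': q1 → q3
  read 'R': q3 → q6
  read 'R': q6 → q6
  read 'R': q6 → q6
  read 'L': q6 → q5
  read 'L': q5 → q2
  read 'L': q2 → q1
  read 'L': q1 → q3
  read 'R': q3 → q6
  end q6, rejected
w4:
  start at q2
  read 'R': q2 → q0
  read 'R': q0 → q6
  read 'R': q6 → q6
  read 'L': q6 → q5
  read 'R': q5 → q0
  read 'R': q0 → q6
  read 'R': q6 → q6
  read 'R': q6 → q6
  read 'R': q6 → q6
  end q6, rejected

1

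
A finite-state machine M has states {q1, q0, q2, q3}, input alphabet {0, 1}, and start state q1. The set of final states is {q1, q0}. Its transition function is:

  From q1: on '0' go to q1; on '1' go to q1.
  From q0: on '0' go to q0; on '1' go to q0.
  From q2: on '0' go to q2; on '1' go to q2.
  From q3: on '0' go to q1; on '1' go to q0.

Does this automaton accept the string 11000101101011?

Yes

Trace: q1 -1-> q1 -1-> q1 -0-> q1 -0-> q1 -0-> q1 -1-> q1 -0-> q1 -1-> q1 -1-> q1 -0-> q1 -1-> q1 -0-> q1 -1-> q1 -1-> q1
End state q1 is accepting.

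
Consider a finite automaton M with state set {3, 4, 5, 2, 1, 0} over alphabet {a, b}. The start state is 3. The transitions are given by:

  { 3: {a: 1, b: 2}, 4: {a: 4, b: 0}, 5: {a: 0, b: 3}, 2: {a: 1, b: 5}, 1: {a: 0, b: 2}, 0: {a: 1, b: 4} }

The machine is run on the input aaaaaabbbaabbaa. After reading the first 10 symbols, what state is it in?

3 → 1 → 0 → 1 → 0 → 1 → 0 → 4 → 0 → 4 → 4
After 10 symbols: 4.

4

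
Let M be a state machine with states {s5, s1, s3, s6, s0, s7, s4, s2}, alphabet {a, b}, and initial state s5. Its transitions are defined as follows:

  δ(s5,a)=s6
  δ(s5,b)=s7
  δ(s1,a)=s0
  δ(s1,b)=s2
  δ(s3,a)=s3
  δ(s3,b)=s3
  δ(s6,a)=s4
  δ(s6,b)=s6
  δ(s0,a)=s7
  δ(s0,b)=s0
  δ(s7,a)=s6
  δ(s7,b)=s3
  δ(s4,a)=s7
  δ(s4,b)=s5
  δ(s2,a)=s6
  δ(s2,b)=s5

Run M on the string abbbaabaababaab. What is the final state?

s5 → s6 → s6 → s6 → s6 → s4 → s7 → s3 → s3 → s3 → s3 → s3 → s3 → s3 → s3 → s3

s3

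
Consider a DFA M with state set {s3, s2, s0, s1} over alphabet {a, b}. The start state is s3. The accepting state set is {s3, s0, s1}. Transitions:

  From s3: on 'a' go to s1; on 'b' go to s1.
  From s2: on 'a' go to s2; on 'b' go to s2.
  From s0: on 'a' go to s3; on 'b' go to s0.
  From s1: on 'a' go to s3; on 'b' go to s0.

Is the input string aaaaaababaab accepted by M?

Yes

s3 → s1 → s3 → s1 → s3 → s1 → s3 → s1 → s3 → s1 → s3 → s1 → s0
End state s0 is accepting.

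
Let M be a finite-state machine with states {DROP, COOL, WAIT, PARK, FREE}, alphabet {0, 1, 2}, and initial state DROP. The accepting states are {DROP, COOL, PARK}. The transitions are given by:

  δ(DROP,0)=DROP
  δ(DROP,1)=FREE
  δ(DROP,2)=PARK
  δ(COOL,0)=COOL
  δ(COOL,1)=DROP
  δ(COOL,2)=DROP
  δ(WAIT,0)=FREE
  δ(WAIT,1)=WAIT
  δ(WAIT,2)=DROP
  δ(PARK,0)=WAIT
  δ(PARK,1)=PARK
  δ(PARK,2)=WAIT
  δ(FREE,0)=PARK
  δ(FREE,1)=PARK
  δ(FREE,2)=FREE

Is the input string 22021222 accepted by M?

Trace: DROP -2-> PARK -2-> WAIT -0-> FREE -2-> FREE -1-> PARK -2-> WAIT -2-> DROP -2-> PARK
End state PARK is accepting.

Yes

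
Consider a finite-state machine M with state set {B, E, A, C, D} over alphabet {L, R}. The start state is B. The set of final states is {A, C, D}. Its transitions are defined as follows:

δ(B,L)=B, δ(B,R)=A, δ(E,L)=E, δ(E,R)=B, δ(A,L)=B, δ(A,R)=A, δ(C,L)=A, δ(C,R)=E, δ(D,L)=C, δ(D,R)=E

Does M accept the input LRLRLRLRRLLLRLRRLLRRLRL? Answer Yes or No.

No

Trace: B -L-> B -R-> A -L-> B -R-> A -L-> B -R-> A -L-> B -R-> A -R-> A -L-> B -L-> B -L-> B -R-> A -L-> B -R-> A -R-> A -L-> B -L-> B -R-> A -R-> A -L-> B -R-> A -L-> B
End state B is not accepting.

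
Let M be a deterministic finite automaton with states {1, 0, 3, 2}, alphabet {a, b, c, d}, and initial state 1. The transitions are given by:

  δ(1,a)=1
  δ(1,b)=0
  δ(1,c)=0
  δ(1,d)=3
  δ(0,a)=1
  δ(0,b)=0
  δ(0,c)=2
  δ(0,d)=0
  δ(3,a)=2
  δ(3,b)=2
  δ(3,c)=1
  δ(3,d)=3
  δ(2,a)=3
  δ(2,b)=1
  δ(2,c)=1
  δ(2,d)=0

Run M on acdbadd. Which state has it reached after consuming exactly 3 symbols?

Trace: 1 -a-> 1 -c-> 0 -d-> 0
After 3 symbols: 0.

0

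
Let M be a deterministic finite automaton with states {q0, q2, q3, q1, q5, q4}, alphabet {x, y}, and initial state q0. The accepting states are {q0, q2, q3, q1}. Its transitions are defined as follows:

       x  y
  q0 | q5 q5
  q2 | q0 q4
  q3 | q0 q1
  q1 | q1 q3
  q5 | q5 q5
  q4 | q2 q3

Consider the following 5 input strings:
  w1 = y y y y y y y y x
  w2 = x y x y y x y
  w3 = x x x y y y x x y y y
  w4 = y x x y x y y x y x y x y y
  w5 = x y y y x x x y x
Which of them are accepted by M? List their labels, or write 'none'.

w1:
  start at q0
  read 'y': q0 → q5
  read 'y': q5 → q5
  read 'y': q5 → q5
  read 'y': q5 → q5
  read 'y': q5 → q5
  read 'y': q5 → q5
  read 'y': q5 → q5
  read 'y': q5 → q5
  read 'x': q5 → q5
  end q5, rejected
w2:
  start at q0
  read 'x': q0 → q5
  read 'y': q5 → q5
  read 'x': q5 → q5
  read 'y': q5 → q5
  read 'y': q5 → q5
  read 'x': q5 → q5
  read 'y': q5 → q5
  end q5, rejected
w3:
  start at q0
  read 'x': q0 → q5
  read 'x': q5 → q5
  read 'x': q5 → q5
  read 'y': q5 → q5
  read 'y': q5 → q5
  read 'y': q5 → q5
  read 'x': q5 → q5
  read 'x': q5 → q5
  read 'y': q5 → q5
  read 'y': q5 → q5
  read 'y': q5 → q5
  end q5, rejected
w4:
  start at q0
  read 'y': q0 → q5
  read 'x': q5 → q5
  read 'x': q5 → q5
  read 'y': q5 → q5
  read 'x': q5 → q5
  read 'y': q5 → q5
  read 'y': q5 → q5
  read 'x': q5 → q5
  read 'y': q5 → q5
  read 'x': q5 → q5
  read 'y': q5 → q5
  read 'x': q5 → q5
  read 'y': q5 → q5
  read 'y': q5 → q5
  end q5, rejected
w5:
  start at q0
  read 'x': q0 → q5
  read 'y': q5 → q5
  read 'y': q5 → q5
  read 'y': q5 → q5
  read 'x': q5 → q5
  read 'x': q5 → q5
  read 'x': q5 → q5
  read 'y': q5 → q5
  read 'x': q5 → q5
  end q5, rejected

none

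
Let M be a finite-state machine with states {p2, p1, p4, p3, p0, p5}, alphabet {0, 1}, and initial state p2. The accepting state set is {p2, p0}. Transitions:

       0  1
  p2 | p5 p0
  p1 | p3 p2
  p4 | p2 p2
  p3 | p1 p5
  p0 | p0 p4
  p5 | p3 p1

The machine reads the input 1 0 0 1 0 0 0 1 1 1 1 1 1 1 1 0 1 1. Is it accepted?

start at p2
read '1': p2 → p0
read '0': p0 → p0
read '0': p0 → p0
read '1': p0 → p4
read '0': p4 → p2
read '0': p2 → p5
read '0': p5 → p3
read '1': p3 → p5
read '1': p5 → p1
read '1': p1 → p2
read '1': p2 → p0
read '1': p0 → p4
read '1': p4 → p2
read '1': p2 → p0
read '1': p0 → p4
read '0': p4 → p2
read '1': p2 → p0
read '1': p0 → p4
End state p4 is not accepting.

No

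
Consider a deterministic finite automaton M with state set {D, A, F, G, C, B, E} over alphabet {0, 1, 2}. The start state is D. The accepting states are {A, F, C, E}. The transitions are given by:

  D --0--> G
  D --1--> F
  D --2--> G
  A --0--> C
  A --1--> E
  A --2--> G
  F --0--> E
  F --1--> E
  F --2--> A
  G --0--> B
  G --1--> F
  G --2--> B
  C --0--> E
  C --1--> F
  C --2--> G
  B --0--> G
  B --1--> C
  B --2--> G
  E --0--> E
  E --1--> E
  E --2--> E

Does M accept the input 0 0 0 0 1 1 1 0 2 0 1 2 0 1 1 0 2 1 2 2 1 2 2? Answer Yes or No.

start at D
read '0': D → G
read '0': G → B
read '0': B → G
read '0': G → B
read '1': B → C
read '1': C → F
read '1': F → E
read '0': E → E
read '2': E → E
read '0': E → E
read '1': E → E
read '2': E → E
read '0': E → E
read '1': E → E
read '1': E → E
read '0': E → E
read '2': E → E
read '1': E → E
read '2': E → E
read '2': E → E
read '1': E → E
read '2': E → E
read '2': E → E
End state E is accepting.

Yes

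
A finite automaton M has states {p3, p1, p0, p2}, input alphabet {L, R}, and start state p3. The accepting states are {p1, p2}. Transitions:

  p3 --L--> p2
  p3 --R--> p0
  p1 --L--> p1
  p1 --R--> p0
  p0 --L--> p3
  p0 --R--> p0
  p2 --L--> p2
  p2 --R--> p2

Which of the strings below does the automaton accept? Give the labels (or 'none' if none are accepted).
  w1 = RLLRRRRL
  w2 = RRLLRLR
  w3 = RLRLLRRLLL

w1: Trace: p3 -R-> p0 -L-> p3 -L-> p2 -R-> p2 -R-> p2 -R-> p2 -R-> p2 -L-> p2  → end p2, accepted
w2: Trace: p3 -R-> p0 -R-> p0 -L-> p3 -L-> p2 -R-> p2 -L-> p2 -R-> p2  → end p2, accepted
w3: Trace: p3 -R-> p0 -L-> p3 -R-> p0 -L-> p3 -L-> p2 -R-> p2 -R-> p2 -L-> p2 -L-> p2 -L-> p2  → end p2, accepted

w1, w2, w3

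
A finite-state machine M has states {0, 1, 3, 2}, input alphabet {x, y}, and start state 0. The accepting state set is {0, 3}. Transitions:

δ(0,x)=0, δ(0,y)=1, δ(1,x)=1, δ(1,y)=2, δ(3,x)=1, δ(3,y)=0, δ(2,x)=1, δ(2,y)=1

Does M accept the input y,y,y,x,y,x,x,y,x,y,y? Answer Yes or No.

Trace: 0 -y-> 1 -y-> 2 -y-> 1 -x-> 1 -y-> 2 -x-> 1 -x-> 1 -y-> 2 -x-> 1 -y-> 2 -y-> 1
End state 1 is not accepting.

No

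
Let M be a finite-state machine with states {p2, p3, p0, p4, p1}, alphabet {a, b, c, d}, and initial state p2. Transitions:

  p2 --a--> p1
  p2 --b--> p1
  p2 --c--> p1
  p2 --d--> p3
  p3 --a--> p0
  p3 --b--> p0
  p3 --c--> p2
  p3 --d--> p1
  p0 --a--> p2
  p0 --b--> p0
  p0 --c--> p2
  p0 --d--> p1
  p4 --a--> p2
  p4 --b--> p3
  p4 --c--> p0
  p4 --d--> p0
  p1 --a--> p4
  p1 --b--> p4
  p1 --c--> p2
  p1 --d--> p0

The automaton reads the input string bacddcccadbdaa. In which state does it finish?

p2

p2 → p1 → p4 → p0 → p1 → p0 → p2 → p1 → p2 → p1 → p0 → p0 → p1 → p4 → p2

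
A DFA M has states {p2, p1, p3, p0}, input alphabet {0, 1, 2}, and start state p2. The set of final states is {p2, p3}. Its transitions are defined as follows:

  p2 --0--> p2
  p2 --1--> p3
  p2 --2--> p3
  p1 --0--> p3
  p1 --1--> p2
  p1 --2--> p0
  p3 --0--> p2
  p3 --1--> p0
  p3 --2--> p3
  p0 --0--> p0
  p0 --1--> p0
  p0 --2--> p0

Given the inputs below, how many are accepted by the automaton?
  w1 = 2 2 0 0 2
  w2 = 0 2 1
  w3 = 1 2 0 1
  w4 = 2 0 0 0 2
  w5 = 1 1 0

3

w1: Trace: p2 -2-> p3 -2-> p3 -0-> p2 -0-> p2 -2-> p3  → end p3, accepted
w2: Trace: p2 -0-> p2 -2-> p3 -1-> p0  → end p0, rejected
w3: Trace: p2 -1-> p3 -2-> p3 -0-> p2 -1-> p3  → end p3, accepted
w4: Trace: p2 -2-> p3 -0-> p2 -0-> p2 -0-> p2 -2-> p3  → end p3, accepted
w5: Trace: p2 -1-> p3 -1-> p0 -0-> p0  → end p0, rejected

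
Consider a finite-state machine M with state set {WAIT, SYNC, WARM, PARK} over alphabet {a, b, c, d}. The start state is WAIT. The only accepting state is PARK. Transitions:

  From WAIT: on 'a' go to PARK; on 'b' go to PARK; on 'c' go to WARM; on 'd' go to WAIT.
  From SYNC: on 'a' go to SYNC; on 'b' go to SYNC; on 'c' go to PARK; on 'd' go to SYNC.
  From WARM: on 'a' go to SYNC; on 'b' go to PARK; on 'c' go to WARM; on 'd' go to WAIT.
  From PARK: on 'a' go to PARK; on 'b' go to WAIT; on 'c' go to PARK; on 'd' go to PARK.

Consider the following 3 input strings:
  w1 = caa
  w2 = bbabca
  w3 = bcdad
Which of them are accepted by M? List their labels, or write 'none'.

w1: Trace: WAIT -c-> WARM -a-> SYNC -a-> SYNC  → end SYNC, rejected
w2: Trace: WAIT -b-> PARK -b-> WAIT -a-> PARK -b-> WAIT -c-> WARM -a-> SYNC  → end SYNC, rejected
w3: Trace: WAIT -b-> PARK -c-> PARK -d-> PARK -a-> PARK -d-> PARK  → end PARK, accepted

w3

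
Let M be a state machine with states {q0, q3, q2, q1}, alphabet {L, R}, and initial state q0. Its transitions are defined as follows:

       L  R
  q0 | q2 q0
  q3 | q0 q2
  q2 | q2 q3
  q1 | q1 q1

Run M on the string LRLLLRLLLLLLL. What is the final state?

q0 → q2 → q3 → q0 → q2 → q2 → q3 → q0 → q2 → q2 → q2 → q2 → q2 → q2

q2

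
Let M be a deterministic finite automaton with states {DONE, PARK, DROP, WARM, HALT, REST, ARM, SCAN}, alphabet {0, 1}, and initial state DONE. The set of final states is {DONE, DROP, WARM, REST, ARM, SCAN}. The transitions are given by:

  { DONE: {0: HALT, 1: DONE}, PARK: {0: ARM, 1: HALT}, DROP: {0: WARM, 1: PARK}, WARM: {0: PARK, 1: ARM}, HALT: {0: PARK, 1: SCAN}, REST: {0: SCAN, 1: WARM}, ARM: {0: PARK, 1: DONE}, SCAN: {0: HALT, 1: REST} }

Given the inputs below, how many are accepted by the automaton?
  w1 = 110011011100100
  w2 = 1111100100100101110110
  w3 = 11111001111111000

1

w1:
  start at DONE
  read '1': DONE → DONE
  read '1': DONE → DONE
  read '0': DONE → HALT
  read '0': HALT → PARK
  read '1': PARK → HALT
  read '1': HALT → SCAN
  read '0': SCAN → HALT
  read '1': HALT → SCAN
  read '1': SCAN → REST
  read '1': REST → WARM
  read '0': WARM → PARK
  read '0': PARK → ARM
  read '1': ARM → DONE
  read '0': DONE → HALT
  read '0': HALT → PARK
  end PARK, rejected
w2:
  start at DONE
  read '1': DONE → DONE
  read '1': DONE → DONE
  read '1': DONE → DONE
  read '1': DONE → DONE
  read '1': DONE → DONE
  read '0': DONE → HALT
  read '0': HALT → PARK
  read '1': PARK → HALT
  read '0': HALT → PARK
  read '0': PARK → ARM
  read '1': ARM → DONE
  read '0': DONE → HALT
  read '0': HALT → PARK
  read '1': PARK → HALT
  read '0': HALT → PARK
  read '1': PARK → HALT
  read '1': HALT → SCAN
  read '1': SCAN → REST
  read '0': REST → SCAN
  read '1': SCAN → REST
  read '1': REST → WARM
  read '0': WARM → PARK
  end PARK, rejected
w3:
  start at DONE
  read '1': DONE → DONE
  read '1': DONE → DONE
  read '1': DONE → DONE
  read '1': DONE → DONE
  read '1': DONE → DONE
  read '0': DONE → HALT
  read '0': HALT → PARK
  read '1': PARK → HALT
  read '1': HALT → SCAN
  read '1': SCAN → REST
  read '1': REST → WARM
  read '1': WARM → ARM
  read '1': ARM → DONE
  read '1': DONE → DONE
  read '0': DONE → HALT
  read '0': HALT → PARK
  read '0': PARK → ARM
  end ARM, accepted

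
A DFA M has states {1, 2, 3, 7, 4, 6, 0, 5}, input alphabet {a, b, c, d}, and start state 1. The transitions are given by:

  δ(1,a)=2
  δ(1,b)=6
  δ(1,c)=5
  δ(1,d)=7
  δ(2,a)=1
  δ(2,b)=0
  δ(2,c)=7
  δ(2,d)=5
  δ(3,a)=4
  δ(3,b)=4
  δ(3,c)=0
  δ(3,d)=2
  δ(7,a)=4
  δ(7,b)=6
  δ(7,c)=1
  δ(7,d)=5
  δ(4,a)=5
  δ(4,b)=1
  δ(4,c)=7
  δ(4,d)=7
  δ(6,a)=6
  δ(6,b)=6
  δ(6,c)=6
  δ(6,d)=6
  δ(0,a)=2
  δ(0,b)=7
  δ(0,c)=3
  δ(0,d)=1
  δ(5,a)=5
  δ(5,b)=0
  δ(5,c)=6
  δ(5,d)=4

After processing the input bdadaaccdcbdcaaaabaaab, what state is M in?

6

Trace: 1 -b-> 6 -d-> 6 -a-> 6 -d-> 6 -a-> 6 -a-> 6 -c-> 6 -c-> 6 -d-> 6 -c-> 6 -b-> 6 -d-> 6 -c-> 6 -a-> 6 -a-> 6 -a-> 6 -a-> 6 -b-> 6 -a-> 6 -a-> 6 -a-> 6 -b-> 6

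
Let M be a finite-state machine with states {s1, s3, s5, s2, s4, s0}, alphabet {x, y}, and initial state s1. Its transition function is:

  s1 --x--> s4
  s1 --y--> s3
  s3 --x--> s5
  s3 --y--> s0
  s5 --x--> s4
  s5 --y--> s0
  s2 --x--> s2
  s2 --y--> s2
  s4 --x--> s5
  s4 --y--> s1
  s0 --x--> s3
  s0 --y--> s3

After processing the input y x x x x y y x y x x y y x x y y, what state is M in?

s3

s1 → s3 → s5 → s4 → s5 → s4 → s1 → s3 → s5 → s0 → s3 → s5 → s0 → s3 → s5 → s4 → s1 → s3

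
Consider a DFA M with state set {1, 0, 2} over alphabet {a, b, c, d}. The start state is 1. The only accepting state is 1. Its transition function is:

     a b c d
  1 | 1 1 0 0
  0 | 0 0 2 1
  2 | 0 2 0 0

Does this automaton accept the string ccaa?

start at 1
read 'c': 1 → 0
read 'c': 0 → 2
read 'a': 2 → 0
read 'a': 0 → 0
End state 0 is not accepting.

No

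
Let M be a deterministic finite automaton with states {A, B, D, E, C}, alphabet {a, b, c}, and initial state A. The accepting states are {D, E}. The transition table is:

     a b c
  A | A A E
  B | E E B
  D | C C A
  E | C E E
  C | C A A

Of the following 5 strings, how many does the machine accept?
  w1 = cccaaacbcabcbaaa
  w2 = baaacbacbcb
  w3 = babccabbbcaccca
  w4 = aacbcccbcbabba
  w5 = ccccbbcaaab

1

w1:
  start at A
  read 'c': A → E
  read 'c': E → E
  read 'c': E → E
  read 'a': E → C
  read 'a': C → C
  read 'a': C → C
  read 'c': C → A
  read 'b': A → A
  read 'c': A → E
  read 'a': E → C
  read 'b': C → A
  read 'c': A → E
  read 'b': E → E
  read 'a': E → C
  read 'a': C → C
  read 'a': C → C
  end C, rejected
w2:
  start at A
  read 'b': A → A
  read 'a': A → A
  read 'a': A → A
  read 'a': A → A
  read 'c': A → E
  read 'b': E → E
  read 'a': E → C
  read 'c': C → A
  read 'b': A → A
  read 'c': A → E
  read 'b': E → E
  end E, accepted
w3:
  start at A
  read 'b': A → A
  read 'a': A → A
  read 'b': A → A
  read 'c': A → E
  read 'c': E → E
  read 'a': E → C
  read 'b': C → A
  read 'b': A → A
  read 'b': A → A
  read 'c': A → E
  read 'a': E → C
  read 'c': C → A
  read 'c': A → E
  read 'c': E → E
  read 'a': E → C
  end C, rejected
w4:
  start at A
  read 'a': A → A
  read 'a': A → A
  read 'c': A → E
  read 'b': E → E
  read 'c': E → E
  read 'c': E → E
  read 'c': E → E
  read 'b': E → E
  read 'c': E → E
  read 'b': E → E
  read 'a': E → C
  read 'b': C → A
  read 'b': A → A
  read 'a': A → A
  end A, rejected
w5:
  start at A
  read 'c': A → E
  read 'c': E → E
  read 'c': E → E
  read 'c': E → E
  read 'b': E → E
  read 'b': E → E
  read 'c': E → E
  read 'a': E → C
  read 'a': C → C
  read 'a': C → C
  read 'b': C → A
  end A, rejected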